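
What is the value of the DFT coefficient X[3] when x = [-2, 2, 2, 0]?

X[3] = Σ(n=0 to 3) x[n] · ω_4^(3n) where ω_4 = e^(-2πi/4)
= (-2)·ω_4^0 + (2)·ω_4^3 + (2)·ω_4^6 + (0)·ω_4^9

X[3] = -4+2i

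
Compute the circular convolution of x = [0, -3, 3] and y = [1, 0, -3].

(x ⊛ y)[n] = Σ(m=0 to 2) x[m] · y[(n-m) mod 3]

Computing each output sample:
(x ⊛ y)[0] = 9
(x ⊛ y)[1] = -12
(x ⊛ y)[2] = 3

x ⊛ y = [9, -12, 3]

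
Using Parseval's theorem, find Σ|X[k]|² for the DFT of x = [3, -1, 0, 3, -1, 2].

Parseval: Σ|x[n]|² = (1/N)Σ|X[k]|², so Σ|X[k]|² = N·Σ|x[n]|² = 6·24.0000

Σ|X[k]|² = N·Σ|x[n]|² = 6·24.0000 = 144.0000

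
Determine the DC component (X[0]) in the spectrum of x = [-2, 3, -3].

X[0] = Σ(n=0 to 2) x[n] · ω_3^0 = Σ x[n]
= (-2) + (3) + (-3)

X[0] = -2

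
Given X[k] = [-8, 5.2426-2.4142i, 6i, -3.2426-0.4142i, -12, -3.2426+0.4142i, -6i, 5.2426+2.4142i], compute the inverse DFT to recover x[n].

x[n] = (1/8) Σ(k=0 to 7) X[k] · e^(2πikn/8)

Computing each x[n]:
x[0] = -2
x[1] = 1
x[2] = -2
x[3] = 1
x[4] = -3
x[5] = -3
x[6] = -3
x[7] = 3

x = [-2, 1, -2, 1, -3, -3, -3, 3]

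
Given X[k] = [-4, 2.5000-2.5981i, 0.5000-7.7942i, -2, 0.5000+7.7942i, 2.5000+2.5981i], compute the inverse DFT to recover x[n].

x[n] = (1/6) Σ(k=0 to 5) X[k] · e^(2πikn/6)

Computing each x[n]:
x[0] = 0
x[1] = 3
x[2] = -3
x[3] = -1
x[4] = 0
x[5] = -3

x = [0, 3, -3, -1, 0, -3]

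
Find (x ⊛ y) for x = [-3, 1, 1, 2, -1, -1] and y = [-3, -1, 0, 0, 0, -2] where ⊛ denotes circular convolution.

(x ⊛ y)[n] = Σ(m=0 to 5) x[m] · y[(n-m) mod 6]

Computing each output sample:
(x ⊛ y)[0] = 8
(x ⊛ y)[1] = -2
(x ⊛ y)[2] = -8
(x ⊛ y)[3] = -5
(x ⊛ y)[4] = 3
(x ⊛ y)[5] = 10

x ⊛ y = [8, -2, -8, -5, 3, 10]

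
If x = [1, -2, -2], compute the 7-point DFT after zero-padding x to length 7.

Original 3-point DFT: [-3, 3, 3]
Zero-padded 7-point DFT provides frequency interpolation.

DFT_7([x, 0, ...]) = [-3, 0.1981+3.5135i, 3.2470+1.0821i, 1.5550-0.6959i, 1.5550+0.6959i, 3.2470-1.0821i, 0.1981-3.5135i]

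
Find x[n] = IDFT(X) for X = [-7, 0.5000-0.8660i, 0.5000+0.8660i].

x[n] = (1/3) Σ(k=0 to 2) X[k] · e^(2πikn/3)

Computing each x[n]:
x[0] = -2
x[1] = -2
x[2] = -3

x = [-2, -2, -3]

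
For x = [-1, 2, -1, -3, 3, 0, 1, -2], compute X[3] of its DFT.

X[3] = Σ(n=0 to 7) x[n] · ω_8^(3n) where ω_8 = e^(-2πi/8)
= (-1)·ω_8^0 + (2)·ω_8^3 + (-1)·ω_8^6 + (-3)·ω_8^9 + (3)·ω_8^12 + (0)·ω_8^15 + (1)·ω_8^18 + (-2)·ω_8^21

X[3] = -6.1213-2.7071i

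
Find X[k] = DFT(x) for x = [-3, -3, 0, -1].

X[k] = Σ(n=0 to 3) x[n] · ω_4^(nk)
where ω_4 = e^(-2πi/4)

Computing each X[k]:
X[0] = -7
X[1] = -3+2i
X[2] = 1
X[3] = -3-2i

X = [-7, -3+2i, 1, -3-2i]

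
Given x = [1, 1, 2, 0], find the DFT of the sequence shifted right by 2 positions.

Time shift by 2: X_shifted[k] = ω_4^(2k) · X[k]
Shifted x = [2, 0, 1, 1]

DFT(x[n-2]) = [4, 1+1i, 2, 1-1i]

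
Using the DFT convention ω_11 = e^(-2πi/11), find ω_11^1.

ω_11^1 = e^(-2πi·1/11)
= cos(-2π·1/11) + i·sin(-2π·1/11)
= cos(-2π/11) + i·sin(-2π/11)

ω_11^1 = cos(-2π/11) + i·sin(-2π/11) = 0.8413-0.5406i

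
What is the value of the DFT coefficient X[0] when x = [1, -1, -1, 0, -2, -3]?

X[0] = Σ(n=0 to 5) x[n] · ω_6^0 = Σ x[n]
= (1) + (-1) + (-1) + (0) + (-2) + (-3)

X[0] = -6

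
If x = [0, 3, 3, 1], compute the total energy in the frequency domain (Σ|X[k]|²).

Parseval: Σ|x[n]|² = (1/N)Σ|X[k]|², so Σ|X[k]|² = N·Σ|x[n]|² = 4·19.0000

Σ|X[k]|² = N·Σ|x[n]|² = 4·19.0000 = 76.0000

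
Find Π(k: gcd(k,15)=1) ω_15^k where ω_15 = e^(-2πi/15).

The primitive 15th roots of unity are ω_15^k for k coprime to 15: k ∈ {1, 2, 4, 7, 8, 11, 13, 14}
Their product equals the constant term of the cyclotomic polynomial Φ_15(x) up to sign.
For n ≥ 3, the product of all primitive nth roots of unity is 1. (For n=1 it is 1; for n=2 it is -1.)

1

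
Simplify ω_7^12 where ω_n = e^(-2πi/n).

Since ω_7^7 = 1, powers reduce modulo 7.
12 mod 7 = 5
So ω_7^12 = ω_7^5 = e^(-2πi·5/7)

ω_7^12 = ω_7^5 = -0.2225+0.9749i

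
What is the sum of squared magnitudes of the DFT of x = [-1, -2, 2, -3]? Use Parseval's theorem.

Parseval: Σ|x[n]|² = (1/N)Σ|X[k]|², so Σ|X[k]|² = N·Σ|x[n]|² = 4·18.0000

Σ|X[k]|² = N·Σ|x[n]|² = 4·18.0000 = 72.0000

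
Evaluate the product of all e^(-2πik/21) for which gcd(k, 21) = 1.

The primitive 21st roots of unity are ω_21^k for k coprime to 21: k ∈ {1, 2, 4, 5, 8, 10, 11, 13, 16, 17, 19, 20}
Their product equals the constant term of the cyclotomic polynomial Φ_21(x) up to sign.
For n ≥ 3, the product of all primitive nth roots of unity is 1. (For n=1 it is 1; for n=2 it is -1.)

1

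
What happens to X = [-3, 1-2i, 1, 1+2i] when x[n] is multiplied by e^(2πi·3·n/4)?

Modulation property: DFT(ω_4^(-3n)·x[n]) = X[(k-3) mod 4], so circularly shift X by 3 positions.

X[k-3] = [1-2i, 1, 1+2i, -3]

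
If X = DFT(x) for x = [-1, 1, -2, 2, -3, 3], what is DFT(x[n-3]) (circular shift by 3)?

Time shift by 3: X_shifted[k] = ω_6^(3k) · X[k]
Shifted x = [2, -3, 3, -1, 1, -2]

DFT(x[n-3]) = [0, -1.5000-0.8660i, 1.5000+2.5981i, 12, 1.5000-2.5981i, -1.5000+0.8660i]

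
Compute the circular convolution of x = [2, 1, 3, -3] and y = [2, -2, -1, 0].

(x ⊛ y)[n] = Σ(m=0 to 3) x[m] · y[(n-m) mod 4]

Computing each output sample:
(x ⊛ y)[0] = 7
(x ⊛ y)[1] = 1
(x ⊛ y)[2] = 2
(x ⊛ y)[3] = -13

x ⊛ y = [7, 1, 2, -13]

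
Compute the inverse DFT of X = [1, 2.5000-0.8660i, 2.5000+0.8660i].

x[n] = (1/3) Σ(k=0 to 2) X[k] · e^(2πikn/3)

Computing each x[n]:
x[0] = 2
x[1] = 0
x[2] = -1

x = [2, 0, -1]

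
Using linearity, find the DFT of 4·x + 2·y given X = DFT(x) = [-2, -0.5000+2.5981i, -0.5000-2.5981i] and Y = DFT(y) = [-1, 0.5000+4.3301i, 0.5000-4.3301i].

By linearity: DFT(4x + 2y) = 4·DFT(x) + 2·DFT(y)
= 4·[-2, -0.5000+2.5981i, -0.5000-2.5981i] + 2·[-1, 0.5000+4.3301i, 0.5000-4.3301i]

Computing element-wise:
Z[0] = 4·(-2) + 2·(-1) = -10
Z[1] = 4·(-0.5000+2.5981i) + 2·(0.5000+4.3301i) = -1.0000+19.0526i
Z[2] = 4·(-0.5000-2.5981i) + 2·(0.5000-4.3301i) = -1.0000-19.0526i

DFT(4x + 2y) = 4·X + 2·Y = [-10, -1.0000+19.0526i, -1.0000-19.0526i]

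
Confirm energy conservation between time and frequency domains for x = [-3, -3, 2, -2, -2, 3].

Time domain:
Σ|x[n]|² = |-3|² + |-3|² + |2|² + |-2|² + |-2|² + |3|² = 39.0000

Frequency domain:
(1/6)Σ|X[k]|² = (1/6)(|-5|² + |-1.0000+1.7321i|² + |-5.0000+8.6603i|² + |-1|² + |-5.0000-8.6603i|² + |-1.0000-1.7321i|²) = (1/6)·234.0000 = 39.0000

Both sides agree, confirming Parseval's theorem.

Σ|x[n]|² = (1/N)Σ|X[k]|² = 39.0000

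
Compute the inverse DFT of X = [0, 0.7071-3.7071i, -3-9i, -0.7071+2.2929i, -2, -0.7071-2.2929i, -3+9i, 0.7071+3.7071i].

x[n] = (1/8) Σ(k=0 to 7) X[k] · e^(2πikn/8)

Computing each x[n]:
x[0] = -1
x[1] = 3
x[2] = 2
x[3] = -2
x[4] = -1
x[5] = 2
x[6] = -1
x[7] = -2

x = [-1, 3, 2, -2, -1, 2, -1, -2]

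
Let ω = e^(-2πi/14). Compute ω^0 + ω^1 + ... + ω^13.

Sum of all nth roots of unity equals 0 for n > 1 (geometric series with r ≠ 1).

0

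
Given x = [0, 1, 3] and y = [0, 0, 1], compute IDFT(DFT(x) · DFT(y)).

(x ⊛ y)[n] = Σ(m=0 to 2) x[m] · y[(n-m) mod 3]

Computing each output sample:
(x ⊛ y)[0] = 1
(x ⊛ y)[1] = 3
(x ⊛ y)[2] = 0

x ⊛ y = [1, 3, 0]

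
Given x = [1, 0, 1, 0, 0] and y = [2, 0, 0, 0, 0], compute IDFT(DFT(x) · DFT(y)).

(x ⊛ y)[n] = Σ(m=0 to 4) x[m] · y[(n-m) mod 5]

Computing each output sample:
(x ⊛ y)[0] = 2
(x ⊛ y)[1] = 0
(x ⊛ y)[2] = 2
(x ⊛ y)[3] = 0
(x ⊛ y)[4] = 0

x ⊛ y = [2, 0, 2, 0, 0]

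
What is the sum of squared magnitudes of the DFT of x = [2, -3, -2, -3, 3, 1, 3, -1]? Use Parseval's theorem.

Parseval: Σ|x[n]|² = (1/N)Σ|X[k]|², so Σ|X[k]|² = N·Σ|x[n]|² = 8·46.0000

Σ|X[k]|² = N·Σ|x[n]|² = 8·46.0000 = 368.0000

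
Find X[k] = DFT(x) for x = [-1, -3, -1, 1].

X[k] = Σ(n=0 to 3) x[n] · ω_4^(nk)
where ω_4 = e^(-2πi/4)

Computing each X[k]:
X[0] = -4
X[1] = 4i
X[2] = 0
X[3] = -4i

X = [-4, 4i, 0, -4i]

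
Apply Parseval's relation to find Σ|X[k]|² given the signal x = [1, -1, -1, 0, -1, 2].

Parseval: Σ|x[n]|² = (1/N)Σ|X[k]|², so Σ|X[k]|² = N·Σ|x[n]|² = 6·8.0000

Σ|X[k]|² = N·Σ|x[n]|² = 6·8.0000 = 48.0000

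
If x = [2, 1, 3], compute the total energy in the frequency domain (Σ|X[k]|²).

Parseval: Σ|x[n]|² = (1/N)Σ|X[k]|², so Σ|X[k]|² = N·Σ|x[n]|² = 3·14.0000

Σ|X[k]|² = N·Σ|x[n]|² = 3·14.0000 = 42.0000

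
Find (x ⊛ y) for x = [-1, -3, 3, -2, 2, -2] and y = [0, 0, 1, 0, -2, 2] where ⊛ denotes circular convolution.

(x ⊛ y)[n] = Σ(m=0 to 5) x[m] · y[(n-m) mod 6]

Computing each output sample:
(x ⊛ y)[0] = -10
(x ⊛ y)[1] = 8
(x ⊛ y)[2] = -9
(x ⊛ y)[3] = 5
(x ⊛ y)[4] = 1
(x ⊛ y)[5] = 2

x ⊛ y = [-10, 8, -9, 5, 1, 2]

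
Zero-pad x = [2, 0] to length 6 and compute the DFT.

Original 2-point DFT: [2, 2]
Zero-padded 6-point DFT provides frequency interpolation.

DFT_6([x, 0, ...]) = [2, 2, 2, 2, 2, 2]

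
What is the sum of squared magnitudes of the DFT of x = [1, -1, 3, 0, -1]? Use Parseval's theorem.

Parseval: Σ|x[n]|² = (1/N)Σ|X[k]|², so Σ|X[k]|² = N·Σ|x[n]|² = 5·12.0000

Σ|X[k]|² = N·Σ|x[n]|² = 5·12.0000 = 60.0000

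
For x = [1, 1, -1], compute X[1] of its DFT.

X[1] = Σ(n=0 to 2) x[n] · ω_3^(1n) where ω_3 = e^(-2πi/3)
= (1)·ω_3^0 + (1)·ω_3^1 + (-1)·ω_3^2

X[1] = 1.0000-1.7321i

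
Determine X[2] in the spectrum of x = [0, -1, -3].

X[2] = Σ(n=0 to 2) x[n] · ω_3^(2n) where ω_3 = e^(-2πi/3)
= (0)·ω_3^0 + (-1)·ω_3^2 + (-3)·ω_3^4

X[2] = 2.0000+1.7321i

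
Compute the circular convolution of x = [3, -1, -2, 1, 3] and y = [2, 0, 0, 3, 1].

(x ⊛ y)[n] = Σ(m=0 to 4) x[m] · y[(n-m) mod 5]

Computing each output sample:
(x ⊛ y)[0] = -1
(x ⊛ y)[1] = -1
(x ⊛ y)[2] = 6
(x ⊛ y)[3] = 14
(x ⊛ y)[4] = 6

x ⊛ y = [-1, -1, 6, 14, 6]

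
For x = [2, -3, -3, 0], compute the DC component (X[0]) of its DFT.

X[0] = Σ(n=0 to 3) x[n] · ω_4^0 = Σ x[n]
= (2) + (-3) + (-3) + (0)

X[0] = -4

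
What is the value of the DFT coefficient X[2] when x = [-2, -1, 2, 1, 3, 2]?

X[2] = Σ(n=0 to 5) x[n] · ω_6^(2n) where ω_6 = e^(-2πi/6)
= (-2)·ω_6^0 + (-1)·ω_6^2 + (2)·ω_6^4 + (1)·ω_6^6 + (3)·ω_6^8 + (2)·ω_6^10

X[2] = -4.0000+1.7321i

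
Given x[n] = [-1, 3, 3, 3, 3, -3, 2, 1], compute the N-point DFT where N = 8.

X[k] = Σ(n=0 to 7) x[n] · ω_8^(nk)
where ω_8 = e^(-2πi/8)

Computing each X[k]:
X[0] = 11
X[1] = -1.1716-6.6569i
X[2] = -3+4i
X[3] = -6.8284-4.6569i
X[4] = 3
X[5] = -6.8284+4.6569i
X[6] = -3-4i
X[7] = -1.1716+6.6569i

X = [11, -1.1716-6.6569i, -3+4i, -6.8284-4.6569i, 3, -6.8284+4.6569i, -3-4i, -1.1716+6.6569i]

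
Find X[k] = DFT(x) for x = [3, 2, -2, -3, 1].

X[k] = Σ(n=0 to 4) x[n] · ω_5^(nk)
where ω_5 = e^(-2πi/5)

Computing each X[k]:
X[0] = 1
X[1] = 7.9721-1.5388i
X[2] = -0.9721+0.3633i
X[3] = -0.9721-0.3633i
X[4] = 7.9721+1.5388i

X = [1, 7.9721-1.5388i, -0.9721+0.3633i, -0.9721-0.3633i, 7.9721+1.5388i]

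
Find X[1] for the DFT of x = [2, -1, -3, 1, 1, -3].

X[1] = Σ(n=0 to 5) x[n] · ω_6^(1n) where ω_6 = e^(-2πi/6)
= (2)·ω_6^0 + (-1)·ω_6^1 + (-3)·ω_6^2 + (1)·ω_6^3 + (1)·ω_6^4 + (-3)·ω_6^5

X[1] = 1.7321i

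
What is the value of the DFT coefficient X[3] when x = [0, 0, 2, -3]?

X[3] = Σ(n=0 to 3) x[n] · ω_4^(3n) where ω_4 = e^(-2πi/4)
= (0)·ω_4^0 + (0)·ω_4^3 + (2)·ω_4^6 + (-3)·ω_4^9

X[3] = -2+3i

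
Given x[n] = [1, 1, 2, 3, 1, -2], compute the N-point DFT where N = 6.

X[k] = Σ(n=0 to 5) x[n] · ω_6^(nk)
where ω_6 = e^(-2πi/6)

Computing each X[k]:
X[0] = 6
X[1] = -4.0000-3.4641i
X[2] = 3.0000-1.7321i
X[3] = 2
X[4] = 3.0000+1.7321i
X[5] = -4.0000+3.4641i

X = [6, -4.0000-3.4641i, 3.0000-1.7321i, 2, 3.0000+1.7321i, -4.0000+3.4641i]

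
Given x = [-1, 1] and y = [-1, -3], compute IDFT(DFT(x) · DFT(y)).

(x ⊛ y)[n] = Σ(m=0 to 1) x[m] · y[(n-m) mod 2]

Computing each output sample:
(x ⊛ y)[0] = -2
(x ⊛ y)[1] = 2

x ⊛ y = [-2, 2]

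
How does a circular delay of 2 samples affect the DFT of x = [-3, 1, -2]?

Time shift by 2: X_shifted[k] = ω_3^(2k) · X[k]
Shifted x = [1, -2, -3]

DFT(x[n-2]) = [-4, 3.5000-0.8660i, 3.5000+0.8660i]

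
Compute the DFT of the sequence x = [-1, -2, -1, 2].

X[k] = Σ(n=0 to 3) x[n] · ω_4^(nk)
where ω_4 = e^(-2πi/4)

Computing each X[k]:
X[0] = -2
X[1] = 4i
X[2] = -2
X[3] = -4i

X = [-2, 4i, -2, -4i]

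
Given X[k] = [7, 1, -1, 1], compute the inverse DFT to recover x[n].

x[n] = (1/4) Σ(k=0 to 3) X[k] · e^(2πikn/4)

Computing each x[n]:
x[0] = 2
x[1] = 2
x[2] = 1
x[3] = 2

x = [2, 2, 1, 2]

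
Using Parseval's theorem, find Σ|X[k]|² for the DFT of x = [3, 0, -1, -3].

Parseval: Σ|x[n]|² = (1/N)Σ|X[k]|², so Σ|X[k]|² = N·Σ|x[n]|² = 4·19.0000

Σ|X[k]|² = N·Σ|x[n]|² = 4·19.0000 = 76.0000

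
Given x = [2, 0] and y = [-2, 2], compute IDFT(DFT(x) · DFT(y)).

(x ⊛ y)[n] = Σ(m=0 to 1) x[m] · y[(n-m) mod 2]

Computing each output sample:
(x ⊛ y)[0] = -4
(x ⊛ y)[1] = 4

x ⊛ y = [-4, 4]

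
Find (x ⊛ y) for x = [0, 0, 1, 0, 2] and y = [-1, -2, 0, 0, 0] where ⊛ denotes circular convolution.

(x ⊛ y)[n] = Σ(m=0 to 4) x[m] · y[(n-m) mod 5]

Computing each output sample:
(x ⊛ y)[0] = -4
(x ⊛ y)[1] = 0
(x ⊛ y)[2] = -1
(x ⊛ y)[3] = -2
(x ⊛ y)[4] = -2

x ⊛ y = [-4, 0, -1, -2, -2]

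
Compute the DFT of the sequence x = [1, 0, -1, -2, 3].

X[k] = Σ(n=0 to 4) x[n] · ω_5^(nk)
where ω_5 = e^(-2πi/5)

Computing each X[k]:
X[0] = 1
X[1] = 4.3541+2.2654i
X[2] = -2.3541+2.7144i
X[3] = -2.3541-2.7144i
X[4] = 4.3541-2.2654i

X = [1, 4.3541+2.2654i, -2.3541+2.7144i, -2.3541-2.7144i, 4.3541-2.2654i]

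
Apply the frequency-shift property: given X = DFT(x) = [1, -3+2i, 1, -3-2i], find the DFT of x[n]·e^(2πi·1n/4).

Modulation property: DFT(ω_4^(-1n)·x[n]) = X[(k-1) mod 4], so circularly shift X by 1 positions.

X[k-1] = [-3-2i, 1, -3+2i, 1]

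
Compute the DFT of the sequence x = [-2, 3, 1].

X[k] = Σ(n=0 to 2) x[n] · ω_3^(nk)
where ω_3 = e^(-2πi/3)

Computing each X[k]:
X[0] = 2
X[1] = -4.0000-1.7321i
X[2] = -4.0000+1.7321i

X = [2, -4.0000-1.7321i, -4.0000+1.7321i]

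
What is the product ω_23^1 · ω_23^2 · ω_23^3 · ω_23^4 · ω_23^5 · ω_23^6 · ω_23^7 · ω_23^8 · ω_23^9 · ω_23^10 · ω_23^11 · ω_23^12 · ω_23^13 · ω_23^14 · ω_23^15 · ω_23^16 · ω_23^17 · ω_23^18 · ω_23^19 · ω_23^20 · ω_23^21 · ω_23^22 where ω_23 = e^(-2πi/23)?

The primitive 23rd roots of unity are ω_23^k for k coprime to 23: k ∈ {1, 2, 3, 4, 5, 6, 7, 8, 9, 10, 11, 12, 13, 14, 15, 16, 17, 18, 19, 20, 21, 22}
Their product equals the constant term of the cyclotomic polynomial Φ_23(x) up to sign.
For n ≥ 3, the product of all primitive nth roots of unity is 1. (For n=1 it is 1; for n=2 it is -1.)

1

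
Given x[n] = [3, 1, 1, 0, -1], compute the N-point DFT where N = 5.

X[k] = Σ(n=0 to 4) x[n] · ω_5^(nk)
where ω_5 = e^(-2πi/5)

Computing each X[k]:
X[0] = 4
X[1] = 2.1910-2.4899i
X[2] = 3.3090-0.2245i
X[3] = 3.3090+0.2245i
X[4] = 2.1910+2.4899i

X = [4, 2.1910-2.4899i, 3.3090-0.2245i, 3.3090+0.2245i, 2.1910+2.4899i]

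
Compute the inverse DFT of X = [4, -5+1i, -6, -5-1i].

x[n] = (1/4) Σ(k=0 to 3) X[k] · e^(2πikn/4)

Computing each x[n]:
x[0] = -3
x[1] = 2
x[2] = 2
x[3] = 3

x = [-3, 2, 2, 3]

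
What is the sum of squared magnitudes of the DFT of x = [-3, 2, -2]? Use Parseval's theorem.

Parseval: Σ|x[n]|² = (1/N)Σ|X[k]|², so Σ|X[k]|² = N·Σ|x[n]|² = 3·17.0000

Σ|X[k]|² = N·Σ|x[n]|² = 3·17.0000 = 51.0000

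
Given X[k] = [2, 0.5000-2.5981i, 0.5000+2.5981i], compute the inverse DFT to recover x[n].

x[n] = (1/3) Σ(k=0 to 2) X[k] · e^(2πikn/3)

Computing each x[n]:
x[0] = 1
x[1] = 2
x[2] = -1

x = [1, 2, -1]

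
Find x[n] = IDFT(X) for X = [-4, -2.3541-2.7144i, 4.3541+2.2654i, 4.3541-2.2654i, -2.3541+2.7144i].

x[n] = (1/5) Σ(k=0 to 4) X[k] · e^(2πikn/5)

Computing each x[n]:
x[0] = 0
x[1] = -2
x[2] = 2
x[3] = -1
x[4] = -3

x = [0, -2, 2, -1, -3]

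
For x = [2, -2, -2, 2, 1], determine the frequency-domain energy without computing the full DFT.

Parseval: Σ|x[n]|² = (1/N)Σ|X[k]|², so Σ|X[k]|² = N·Σ|x[n]|² = 5·17.0000

Σ|X[k]|² = N·Σ|x[n]|² = 5·17.0000 = 85.0000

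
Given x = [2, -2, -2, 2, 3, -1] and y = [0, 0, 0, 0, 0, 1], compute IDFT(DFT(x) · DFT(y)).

(x ⊛ y)[n] = Σ(m=0 to 5) x[m] · y[(n-m) mod 6]

Computing each output sample:
(x ⊛ y)[0] = -2
(x ⊛ y)[1] = -2
(x ⊛ y)[2] = 2
(x ⊛ y)[3] = 3
(x ⊛ y)[4] = -1
(x ⊛ y)[5] = 2

x ⊛ y = [-2, -2, 2, 3, -1, 2]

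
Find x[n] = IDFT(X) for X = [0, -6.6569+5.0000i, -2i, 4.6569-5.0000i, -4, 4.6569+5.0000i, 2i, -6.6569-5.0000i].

x[n] = (1/8) Σ(k=0 to 7) X[k] · e^(2πikn/8)

Computing each x[n]:
x[0] = -1
x[1] = -1
x[2] = -3
x[3] = 2
x[4] = 0
x[5] = 3
x[6] = 2
x[7] = -2

x = [-1, -1, -3, 2, 0, 3, 2, -2]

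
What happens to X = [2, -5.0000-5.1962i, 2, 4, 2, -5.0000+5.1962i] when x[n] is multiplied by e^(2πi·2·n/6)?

Modulation property: DFT(ω_6^(-2n)·x[n]) = X[(k-2) mod 6], so circularly shift X by 2 positions.

X[k-2] = [2, -5.0000+5.1962i, 2, -5.0000-5.1962i, 2, 4]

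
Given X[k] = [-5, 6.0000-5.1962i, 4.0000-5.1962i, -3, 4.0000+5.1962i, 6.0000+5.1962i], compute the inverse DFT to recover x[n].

x[n] = (1/6) Σ(k=0 to 5) X[k] · e^(2πikn/6)

Computing each x[n]:
x[0] = 2
x[1] = 3
x[2] = -3
x[3] = -1
x[4] = -3
x[5] = -3

x = [2, 3, -3, -1, -3, -3]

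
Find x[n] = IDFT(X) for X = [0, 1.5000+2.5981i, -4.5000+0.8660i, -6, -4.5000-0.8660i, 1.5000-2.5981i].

x[n] = (1/6) Σ(k=0 to 5) X[k] · e^(2πikn/6)

Computing each x[n]:
x[0] = -2
x[1] = 1
x[2] = -1
x[3] = -1
x[4] = 0
x[5] = 3

x = [-2, 1, -1, -1, 0, 3]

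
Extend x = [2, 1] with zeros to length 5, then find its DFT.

Original 2-point DFT: [3, 1]
Zero-padded 5-point DFT provides frequency interpolation.

DFT_5([x, 0, ...]) = [3, 2.3090-0.9511i, 1.1910-0.5878i, 1.1910+0.5878i, 2.3090+0.9511i]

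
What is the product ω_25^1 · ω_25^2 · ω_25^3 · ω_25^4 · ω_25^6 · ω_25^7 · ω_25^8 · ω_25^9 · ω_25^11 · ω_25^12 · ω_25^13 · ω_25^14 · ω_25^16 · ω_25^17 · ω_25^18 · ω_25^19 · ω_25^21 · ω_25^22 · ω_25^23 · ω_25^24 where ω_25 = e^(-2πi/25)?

The primitive 25th roots of unity are ω_25^k for k coprime to 25: k ∈ {1, 2, 3, 4, 6, 7, 8, 9, 11, 12, 13, 14, 16, 17, 18, 19, 21, 22, 23, 24}
Their product equals the constant term of the cyclotomic polynomial Φ_25(x) up to sign.
For n ≥ 3, the product of all primitive nth roots of unity is 1. (For n=1 it is 1; for n=2 it is -1.)

1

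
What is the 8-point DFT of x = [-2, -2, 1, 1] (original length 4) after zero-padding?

Original 4-point DFT: [-2, -3+3i, 0, -3-3i]
Zero-padded 8-point DFT provides frequency interpolation.

DFT_8([x, 0, ...]) = [-2, -4.1213-0.2929i, -3+3i, 0.1213+1.7071i, 0, 0.1213-1.7071i, -3-3i, -4.1213+0.2929i]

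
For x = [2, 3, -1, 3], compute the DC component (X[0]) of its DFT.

X[0] = Σ(n=0 to 3) x[n] · ω_4^0 = Σ x[n]
= (2) + (3) + (-1) + (3)

X[0] = 7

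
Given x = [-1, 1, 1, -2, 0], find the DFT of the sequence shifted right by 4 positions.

Time shift by 4: X_shifted[k] = ω_5^(4k) · X[k]
Shifted x = [1, 1, -2, 0, -1]

DFT(x[n-4]) = [-1, 2.6180-0.7265i, 0.3820-3.0777i, 0.3820+3.0777i, 2.6180+0.7265i]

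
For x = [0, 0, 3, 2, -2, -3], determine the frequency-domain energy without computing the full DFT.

Parseval: Σ|x[n]|² = (1/N)Σ|X[k]|², so Σ|X[k]|² = N·Σ|x[n]|² = 6·26.0000

Σ|X[k]|² = N·Σ|x[n]|² = 6·26.0000 = 156.0000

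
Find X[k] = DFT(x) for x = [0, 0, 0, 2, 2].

X[k] = Σ(n=0 to 4) x[n] · ω_5^(nk)
where ω_5 = e^(-2πi/5)

Computing each X[k]:
X[0] = 4
X[1] = -1.0000+3.0777i
X[2] = -1.0000-0.7265i
X[3] = -1.0000+0.7265i
X[4] = -1.0000-3.0777i

X = [4, -1.0000+3.0777i, -1.0000-0.7265i, -1.0000+0.7265i, -1.0000-3.0777i]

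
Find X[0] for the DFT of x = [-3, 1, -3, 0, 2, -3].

X[0] = Σ(n=0 to 5) x[n] · ω_6^0 = Σ x[n]
= (-3) + (1) + (-3) + (0) + (2) + (-3)

X[0] = -6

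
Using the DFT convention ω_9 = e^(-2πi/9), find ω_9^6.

ω_9^6 = e^(-2πi·6/9)
= cos(-2π·6/9) + i·sin(-2π·6/9)
= cos(-12π/9) + i·sin(-12π/9)

ω_9^6 = cos(-12π/9) + i·sin(-12π/9) = -0.5000+0.8660i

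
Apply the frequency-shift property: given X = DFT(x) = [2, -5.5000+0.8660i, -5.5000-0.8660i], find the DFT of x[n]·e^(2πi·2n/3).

Modulation property: DFT(ω_3^(-2n)·x[n]) = X[(k-2) mod 3], so circularly shift X by 2 positions.

X[k-2] = [-5.5000+0.8660i, -5.5000-0.8660i, 2]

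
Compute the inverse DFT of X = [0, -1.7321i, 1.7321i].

x[n] = (1/3) Σ(k=0 to 2) X[k] · e^(2πikn/3)

Computing each x[n]:
x[0] = 0
x[1] = 1
x[2] = -1

x = [0, 1, -1]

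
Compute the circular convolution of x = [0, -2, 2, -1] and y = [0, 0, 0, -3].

(x ⊛ y)[n] = Σ(m=0 to 3) x[m] · y[(n-m) mod 4]

Computing each output sample:
(x ⊛ y)[0] = 6
(x ⊛ y)[1] = -6
(x ⊛ y)[2] = 3
(x ⊛ y)[3] = 0

x ⊛ y = [6, -6, 3, 0]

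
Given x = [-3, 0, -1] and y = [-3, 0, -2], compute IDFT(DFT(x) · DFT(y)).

(x ⊛ y)[n] = Σ(m=0 to 2) x[m] · y[(n-m) mod 3]

Computing each output sample:
(x ⊛ y)[0] = 9
(x ⊛ y)[1] = 2
(x ⊛ y)[2] = 9

x ⊛ y = [9, 2, 9]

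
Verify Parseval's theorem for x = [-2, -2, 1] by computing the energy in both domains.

Time domain:
Σ|x[n]|² = |-2|² + |-2|² + |1|² = 9.0000

Frequency domain:
(1/3)Σ|X[k]|² = (1/3)(|-3|² + |-1.5000+2.5981i|² + |-1.5000-2.5981i|²) = (1/3)·27.0000 = 9.0000

Both sides agree, confirming Parseval's theorem.

Σ|x[n]|² = (1/N)Σ|X[k]|² = 9.0000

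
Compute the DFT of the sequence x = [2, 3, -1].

X[k] = Σ(n=0 to 2) x[n] · ω_3^(nk)
where ω_3 = e^(-2πi/3)

Computing each X[k]:
X[0] = 4
X[1] = 1.0000-3.4641i
X[2] = 1.0000+3.4641i

X = [4, 1.0000-3.4641i, 1.0000+3.4641i]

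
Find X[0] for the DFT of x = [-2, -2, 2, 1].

X[0] = Σ(n=0 to 3) x[n] · ω_4^0 = Σ x[n]
= (-2) + (-2) + (2) + (1)

X[0] = -1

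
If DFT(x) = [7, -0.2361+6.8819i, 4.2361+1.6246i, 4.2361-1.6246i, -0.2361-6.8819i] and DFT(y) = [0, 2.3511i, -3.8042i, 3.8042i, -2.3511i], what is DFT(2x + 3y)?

By linearity: DFT(2x + 3y) = 2·DFT(x) + 3·DFT(y)
= 2·[7, -0.2361+6.8819i, 4.2361+1.6246i, 4.2361-1.6246i, -0.2361-6.8819i] + 3·[0, 2.3511i, -3.8042i, 3.8042i, -2.3511i]

Computing element-wise:
Z[0] = 2·(7) + 3·(0) = 14
Z[1] = 2·(-0.2361+6.8819i) + 3·(2.3511i) = -0.4722+20.8171i
Z[2] = 2·(4.2361+1.6246i) + 3·(-3.8042i) = 8.4722-8.1634i
Z[3] = 2·(4.2361-1.6246i) + 3·(3.8042i) = 8.4722+8.1634i
Z[4] = 2·(-0.2361-6.8819i) + 3·(-2.3511i) = -0.4722-20.8171i

DFT(2x + 3y) = 2·X + 3·Y = [14, -0.4722+20.8171i, 8.4722-8.1634i, 8.4722+8.1634i, -0.4722-20.8171i]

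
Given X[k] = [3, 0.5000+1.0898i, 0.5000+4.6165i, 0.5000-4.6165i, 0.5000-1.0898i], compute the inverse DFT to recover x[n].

x[n] = (1/5) Σ(k=0 to 4) X[k] · e^(2πikn/5)

Computing each x[n]:
x[0] = 1
x[1] = -1
x[2] = 2
x[3] = -1
x[4] = 2

x = [1, -1, 2, -1, 2]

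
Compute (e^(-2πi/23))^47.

Since ω_23^23 = 1, powers reduce modulo 23.
47 mod 23 = 1
So ω_23^47 = ω_23^1 = e^(-2πi·1/23)

ω_23^47 = ω_23^1 = 0.9629-0.2698i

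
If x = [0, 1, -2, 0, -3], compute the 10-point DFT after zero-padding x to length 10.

Original 5-point DFT: [-4, 1.0000-2.6287i, 1.0000-4.2533i, 1.0000+4.2533i, 1.0000+2.6287i]
Zero-padded 10-point DFT provides frequency interpolation.

DFT_10([x, 0, ...]) = [-4, 2.6180+3.0777i, 1.0000-2.6287i, 0.3820+0.7265i, 1.0000-4.2533i, -6, 1.0000+4.2533i, 0.3820-0.7265i, 1.0000+2.6287i, 2.6180-3.0777i]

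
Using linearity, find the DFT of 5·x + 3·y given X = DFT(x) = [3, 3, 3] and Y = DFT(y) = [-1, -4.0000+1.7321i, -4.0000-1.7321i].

By linearity: DFT(5x + 3y) = 5·DFT(x) + 3·DFT(y)
= 5·[3, 3, 3] + 3·[-1, -4.0000+1.7321i, -4.0000-1.7321i]

Computing element-wise:
Z[0] = 5·(3) + 3·(-1) = 12
Z[1] = 5·(3) + 3·(-4.0000+1.7321i) = 3.0000+5.1963i
Z[2] = 5·(3) + 3·(-4.0000-1.7321i) = 3.0000-5.1963i

DFT(5x + 3y) = 5·X + 3·Y = [12, 3.0000+5.1963i, 3.0000-5.1963i]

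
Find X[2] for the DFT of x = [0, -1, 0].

X[2] = Σ(n=0 to 2) x[n] · ω_3^(2n) where ω_3 = e^(-2πi/3)
= (0)·ω_3^0 + (-1)·ω_3^2 + (0)·ω_3^4

X[2] = 0.5000-0.8660i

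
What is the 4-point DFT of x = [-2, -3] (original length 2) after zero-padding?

Original 2-point DFT: [-5, 1]
Zero-padded 4-point DFT provides frequency interpolation.

DFT_4([x, 0, ...]) = [-5, -2+3i, 1, -2-3i]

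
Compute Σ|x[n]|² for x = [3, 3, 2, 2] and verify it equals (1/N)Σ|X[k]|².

Time domain:
Σ|x[n]|² = |3|² + |3|² + |2|² + |2|² = 26.0000

Frequency domain:
(1/4)Σ|X[k]|² = (1/4)(|10|² + |1-1i|² + |0|² + |1+1i|²) = (1/4)·104.0000 = 26.0000

Both sides agree, confirming Parseval's theorem.

Σ|x[n]|² = (1/N)Σ|X[k]|² = 26.0000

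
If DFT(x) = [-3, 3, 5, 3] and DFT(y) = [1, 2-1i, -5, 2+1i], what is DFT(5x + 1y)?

By linearity: DFT(5x + 1y) = 5·DFT(x) + 1·DFT(y)
= 5·[-3, 3, 5, 3] + 1·[1, 2-1i, -5, 2+1i]

Computing element-wise:
Z[0] = 5·(-3) + 1·(1) = -14
Z[1] = 5·(3) + 1·(2-1i) = 17-1i
Z[2] = 5·(5) + 1·(-5) = 20
Z[3] = 5·(3) + 1·(2+1i) = 17+1i

DFT(5x + 1y) = 5·X + 1·Y = [-14, 17-1i, 20, 17+1i]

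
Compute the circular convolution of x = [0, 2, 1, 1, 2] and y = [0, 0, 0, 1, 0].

(x ⊛ y)[n] = Σ(m=0 to 4) x[m] · y[(n-m) mod 5]

Computing each output sample:
(x ⊛ y)[0] = 1
(x ⊛ y)[1] = 1
(x ⊛ y)[2] = 2
(x ⊛ y)[3] = 0
(x ⊛ y)[4] = 2

x ⊛ y = [1, 1, 2, 0, 2]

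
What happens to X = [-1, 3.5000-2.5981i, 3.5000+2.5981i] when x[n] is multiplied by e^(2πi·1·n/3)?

Modulation property: DFT(ω_3^(-1n)·x[n]) = X[(k-1) mod 3], so circularly shift X by 1 positions.

X[k-1] = [3.5000+2.5981i, -1, 3.5000-2.5981i]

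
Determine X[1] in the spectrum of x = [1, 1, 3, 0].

X[1] = Σ(n=0 to 3) x[n] · ω_4^(1n) where ω_4 = e^(-2πi/4)
= (1)·ω_4^0 + (1)·ω_4^1 + (3)·ω_4^2 + (0)·ω_4^3

X[1] = -2-1i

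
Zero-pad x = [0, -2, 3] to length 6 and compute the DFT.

Original 3-point DFT: [1, -0.5000+4.3301i, -0.5000-4.3301i]
Zero-padded 6-point DFT provides frequency interpolation.

DFT_6([x, 0, ...]) = [1, -2.5000-0.8660i, -0.5000+4.3301i, 5, -0.5000-4.3301i, -2.5000+0.8660i]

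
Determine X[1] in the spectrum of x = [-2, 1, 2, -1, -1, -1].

X[1] = Σ(n=0 to 5) x[n] · ω_6^(1n) where ω_6 = e^(-2πi/6)
= (-2)·ω_6^0 + (1)·ω_6^1 + (2)·ω_6^2 + (-1)·ω_6^3 + (-1)·ω_6^4 + (-1)·ω_6^5

X[1] = -1.5000-4.3301i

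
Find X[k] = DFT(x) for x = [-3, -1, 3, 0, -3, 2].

X[k] = Σ(n=0 to 5) x[n] · ω_6^(nk)
where ω_6 = e^(-2πi/6)

Computing each X[k]:
X[0] = -2
X[1] = -2.5000-2.5981i
X[2] = -3.5000+7.7942i
X[3] = -4
X[4] = -3.5000-7.7942i
X[5] = -2.5000+2.5981i

X = [-2, -2.5000-2.5981i, -3.5000+7.7942i, -4, -3.5000-7.7942i, -2.5000+2.5981i]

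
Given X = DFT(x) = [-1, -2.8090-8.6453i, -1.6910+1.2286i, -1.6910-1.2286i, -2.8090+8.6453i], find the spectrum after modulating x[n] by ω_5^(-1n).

Modulation property: DFT(ω_5^(-1n)·x[n]) = X[(k-1) mod 5], so circularly shift X by 1 positions.

X[k-1] = [-2.8090+8.6453i, -1, -2.8090-8.6453i, -1.6910+1.2286i, -1.6910-1.2286i]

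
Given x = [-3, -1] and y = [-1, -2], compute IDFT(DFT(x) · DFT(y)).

(x ⊛ y)[n] = Σ(m=0 to 1) x[m] · y[(n-m) mod 2]

Computing each output sample:
(x ⊛ y)[0] = 5
(x ⊛ y)[1] = 7

x ⊛ y = [5, 7]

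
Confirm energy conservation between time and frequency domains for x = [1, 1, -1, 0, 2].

Time domain:
Σ|x[n]|² = |1|² + |1|² + |-1|² + |0|² + |2|² = 7.0000

Frequency domain:
(1/5)Σ|X[k]|² = (1/5)(|3|² + |2.7361+1.5388i|² + |-1.7361-0.3633i|² + |-1.7361+0.3633i|² + |2.7361-1.5388i|²) = (1/5)·35.0000 = 7.0000

Both sides agree, confirming Parseval's theorem.

Σ|x[n]|² = (1/N)Σ|X[k]|² = 7.0000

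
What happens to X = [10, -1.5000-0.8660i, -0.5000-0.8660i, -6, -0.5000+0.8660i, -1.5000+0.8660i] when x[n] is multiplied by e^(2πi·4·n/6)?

Modulation property: DFT(ω_6^(-4n)·x[n]) = X[(k-4) mod 6], so circularly shift X by 4 positions.

X[k-4] = [-0.5000-0.8660i, -6, -0.5000+0.8660i, -1.5000+0.8660i, 10, -1.5000-0.8660i]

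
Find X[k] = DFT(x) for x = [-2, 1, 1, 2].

X[k] = Σ(n=0 to 3) x[n] · ω_4^(nk)
where ω_4 = e^(-2πi/4)

Computing each X[k]:
X[0] = 2
X[1] = -3+1i
X[2] = -4
X[3] = -3-1i

X = [2, -3+1i, -4, -3-1i]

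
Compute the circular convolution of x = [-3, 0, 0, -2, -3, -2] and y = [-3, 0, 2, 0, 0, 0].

(x ⊛ y)[n] = Σ(m=0 to 5) x[m] · y[(n-m) mod 6]

Computing each output sample:
(x ⊛ y)[0] = 3
(x ⊛ y)[1] = -4
(x ⊛ y)[2] = -6
(x ⊛ y)[3] = 6
(x ⊛ y)[4] = 9
(x ⊛ y)[5] = 2

x ⊛ y = [3, -4, -6, 6, 9, 2]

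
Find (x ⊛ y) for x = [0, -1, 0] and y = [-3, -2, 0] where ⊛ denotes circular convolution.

(x ⊛ y)[n] = Σ(m=0 to 2) x[m] · y[(n-m) mod 3]

Computing each output sample:
(x ⊛ y)[0] = 0
(x ⊛ y)[1] = 3
(x ⊛ y)[2] = 2

x ⊛ y = [0, 3, 2]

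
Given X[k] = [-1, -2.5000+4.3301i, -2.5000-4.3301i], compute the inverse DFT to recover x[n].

x[n] = (1/3) Σ(k=0 to 2) X[k] · e^(2πikn/3)

Computing each x[n]:
x[0] = -2
x[1] = -2
x[2] = 3

x = [-2, -2, 3]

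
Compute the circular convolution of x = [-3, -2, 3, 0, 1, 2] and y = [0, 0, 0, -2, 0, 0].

(x ⊛ y)[n] = Σ(m=0 to 5) x[m] · y[(n-m) mod 6]

Computing each output sample:
(x ⊛ y)[0] = 0
(x ⊛ y)[1] = -2
(x ⊛ y)[2] = -4
(x ⊛ y)[3] = 6
(x ⊛ y)[4] = 4
(x ⊛ y)[5] = -6

x ⊛ y = [0, -2, -4, 6, 4, -6]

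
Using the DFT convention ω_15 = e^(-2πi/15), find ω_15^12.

ω_15^12 = e^(-2πi·12/15)
= cos(-2π·12/15) + i·sin(-2π·12/15)
= cos(-24π/15) + i·sin(-24π/15)

ω_15^12 = cos(-24π/15) + i·sin(-24π/15) = 0.3090+0.9511i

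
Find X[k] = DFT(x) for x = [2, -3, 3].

X[k] = Σ(n=0 to 2) x[n] · ω_3^(nk)
where ω_3 = e^(-2πi/3)

Computing each X[k]:
X[0] = 2
X[1] = 2.0000+5.1962i
X[2] = 2.0000-5.1962i

X = [2, 2.0000+5.1962i, 2.0000-5.1962i]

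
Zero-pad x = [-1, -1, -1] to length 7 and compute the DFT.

Original 3-point DFT: [-3, 0, 0]
Zero-padded 7-point DFT provides frequency interpolation.

DFT_7([x, 0, ...]) = [-3, -1.4010+1.7568i, 0.1235+0.5410i, -0.7225-0.3479i, -0.7225+0.3479i, 0.1235-0.5410i, -1.4010-1.7568i]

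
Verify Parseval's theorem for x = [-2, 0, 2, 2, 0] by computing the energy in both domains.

Time domain:
Σ|x[n]|² = |-2|² + |0|² + |2|² + |2|² + |0|² = 12.0000

Frequency domain:
(1/5)Σ|X[k]|² = (1/5)(|2|² + |-5.2361|² + |-0.7639|² + |-0.7639|² + |-5.2361|²) = (1/5)·60.0000 = 12.0000

Both sides agree, confirming Parseval's theorem.

Σ|x[n]|² = (1/N)Σ|X[k]|² = 12.0000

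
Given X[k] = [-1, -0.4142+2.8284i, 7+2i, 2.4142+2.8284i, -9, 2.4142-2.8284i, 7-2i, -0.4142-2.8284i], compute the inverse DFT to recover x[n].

x[n] = (1/8) Σ(k=0 to 7) X[k] · e^(2πikn/8)

Computing each x[n]:
x[0] = 1
x[1] = -1
x[2] = -3
x[3] = 1
x[4] = 0
x[5] = 2
x[6] = -3
x[7] = 2

x = [1, -1, -3, 1, 0, 2, -3, 2]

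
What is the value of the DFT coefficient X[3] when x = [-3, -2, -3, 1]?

X[3] = Σ(n=0 to 3) x[n] · ω_4^(3n) where ω_4 = e^(-2πi/4)
= (-3)·ω_4^0 + (-2)·ω_4^3 + (-3)·ω_4^6 + (1)·ω_4^9

X[3] = -3i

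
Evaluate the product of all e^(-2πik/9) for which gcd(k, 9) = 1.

The primitive 9th roots of unity are ω_9^k for k coprime to 9: k ∈ {1, 2, 4, 5, 7, 8}
Their product equals the constant term of the cyclotomic polynomial Φ_9(x) up to sign.
For n ≥ 3, the product of all primitive nth roots of unity is 1. (For n=1 it is 1; for n=2 it is -1.)

1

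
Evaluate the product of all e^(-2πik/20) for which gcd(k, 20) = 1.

The primitive 20th roots of unity are ω_20^k for k coprime to 20: k ∈ {1, 3, 7, 9, 11, 13, 17, 19}
Their product equals the constant term of the cyclotomic polynomial Φ_20(x) up to sign.
For n ≥ 3, the product of all primitive nth roots of unity is 1. (For n=1 it is 1; for n=2 it is -1.)

1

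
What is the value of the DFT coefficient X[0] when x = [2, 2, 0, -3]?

X[0] = Σ(n=0 to 3) x[n] · ω_4^0 = Σ x[n]
= (2) + (2) + (0) + (-3)

X[0] = 1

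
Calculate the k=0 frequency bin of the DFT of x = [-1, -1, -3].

X[0] = Σ(n=0 to 2) x[n] · ω_3^0 = Σ x[n]
= (-1) + (-1) + (-3)

X[0] = -5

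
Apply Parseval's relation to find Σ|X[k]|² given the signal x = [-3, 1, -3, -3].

Parseval: Σ|x[n]|² = (1/N)Σ|X[k]|², so Σ|X[k]|² = N·Σ|x[n]|² = 4·28.0000

Σ|X[k]|² = N·Σ|x[n]|² = 4·28.0000 = 112.0000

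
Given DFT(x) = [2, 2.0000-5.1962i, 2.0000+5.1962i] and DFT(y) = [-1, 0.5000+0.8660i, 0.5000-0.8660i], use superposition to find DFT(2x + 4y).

By linearity: DFT(2x + 4y) = 2·DFT(x) + 4·DFT(y)
= 2·[2, 2.0000-5.1962i, 2.0000+5.1962i] + 4·[-1, 0.5000+0.8660i, 0.5000-0.8660i]

Computing element-wise:
Z[0] = 2·(2) + 4·(-1) = 0
Z[1] = 2·(2.0000-5.1962i) + 4·(0.5000+0.8660i) = 6.0000-6.9284i
Z[2] = 2·(2.0000+5.1962i) + 4·(0.5000-0.8660i) = 6.0000+6.9284i

DFT(2x + 4y) = 2·X + 4·Y = [0, 6.0000-6.9284i, 6.0000+6.9284i]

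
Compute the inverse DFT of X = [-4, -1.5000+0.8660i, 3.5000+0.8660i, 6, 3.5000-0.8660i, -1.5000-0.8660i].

x[n] = (1/6) Σ(k=0 to 5) X[k] · e^(2πikn/6)

Computing each x[n]:
x[0] = 1
x[1] = -3
x[2] = 0
x[3] = 0
x[4] = 0
x[5] = -2

x = [1, -3, 0, 0, 0, -2]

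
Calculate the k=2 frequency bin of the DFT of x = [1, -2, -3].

X[2] = Σ(n=0 to 2) x[n] · ω_3^(2n) where ω_3 = e^(-2πi/3)
= (1)·ω_3^0 + (-2)·ω_3^2 + (-3)·ω_3^4

X[2] = 3.5000+0.8660i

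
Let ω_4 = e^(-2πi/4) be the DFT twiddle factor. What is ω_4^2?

ω_4^2 = e^(-2πi·2/4)
= cos(-2π·2/4) + i·sin(-2π·2/4)
= cos(-4π/4) + i·sin(-4π/4)

ω_4^2 = cos(-4π/4) + i·sin(-4π/4) = -1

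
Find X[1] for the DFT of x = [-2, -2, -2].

X[1] = Σ(n=0 to 2) x[n] · ω_3^(1n) where ω_3 = e^(-2πi/3)
= (-2)·ω_3^0 + (-2)·ω_3^1 + (-2)·ω_3^2

X[1] = 0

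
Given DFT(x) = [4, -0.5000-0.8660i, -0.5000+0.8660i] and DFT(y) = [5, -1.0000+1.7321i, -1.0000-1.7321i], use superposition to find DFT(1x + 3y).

By linearity: DFT(1x + 3y) = 1·DFT(x) + 3·DFT(y)
= 1·[4, -0.5000-0.8660i, -0.5000+0.8660i] + 3·[5, -1.0000+1.7321i, -1.0000-1.7321i]

Computing element-wise:
Z[0] = 1·(4) + 3·(5) = 19
Z[1] = 1·(-0.5000-0.8660i) + 3·(-1.0000+1.7321i) = -3.5000+4.3303i
Z[2] = 1·(-0.5000+0.8660i) + 3·(-1.0000-1.7321i) = -3.5000-4.3303i

DFT(1x + 3y) = 1·X + 3·Y = [19, -3.5000+4.3303i, -3.5000-4.3303i]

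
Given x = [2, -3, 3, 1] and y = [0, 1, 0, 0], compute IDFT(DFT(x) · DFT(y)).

(x ⊛ y)[n] = Σ(m=0 to 3) x[m] · y[(n-m) mod 4]

Computing each output sample:
(x ⊛ y)[0] = 1
(x ⊛ y)[1] = 2
(x ⊛ y)[2] = -3
(x ⊛ y)[3] = 3

x ⊛ y = [1, 2, -3, 3]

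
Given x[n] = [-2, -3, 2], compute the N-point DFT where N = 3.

X[k] = Σ(n=0 to 2) x[n] · ω_3^(nk)
where ω_3 = e^(-2πi/3)

Computing each X[k]:
X[0] = -3
X[1] = -1.5000+4.3301i
X[2] = -1.5000-4.3301i

X = [-3, -1.5000+4.3301i, -1.5000-4.3301i]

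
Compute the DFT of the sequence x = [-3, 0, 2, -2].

X[k] = Σ(n=0 to 3) x[n] · ω_4^(nk)
where ω_4 = e^(-2πi/4)

Computing each X[k]:
X[0] = -3
X[1] = -5-2i
X[2] = 1
X[3] = -5+2i

X = [-3, -5-2i, 1, -5+2i]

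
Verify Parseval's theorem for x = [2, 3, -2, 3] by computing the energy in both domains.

Time domain:
Σ|x[n]|² = |2|² + |3|² + |-2|² + |3|² = 26.0000

Frequency domain:
(1/4)Σ|X[k]|² = (1/4)(|6|² + |4|² + |-6|² + |4|²) = (1/4)·104.0000 = 26.0000

Both sides agree, confirming Parseval's theorem.

Σ|x[n]|² = (1/N)Σ|X[k]|² = 26.0000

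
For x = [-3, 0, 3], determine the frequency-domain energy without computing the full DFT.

Parseval: Σ|x[n]|² = (1/N)Σ|X[k]|², so Σ|X[k]|² = N·Σ|x[n]|² = 3·18.0000

Σ|X[k]|² = N·Σ|x[n]|² = 3·18.0000 = 54.0000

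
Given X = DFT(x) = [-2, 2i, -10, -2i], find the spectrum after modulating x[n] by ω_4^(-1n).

Modulation property: DFT(ω_4^(-1n)·x[n]) = X[(k-1) mod 4], so circularly shift X by 1 positions.

X[k-1] = [-2i, -2, 2i, -10]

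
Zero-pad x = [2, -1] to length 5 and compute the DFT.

Original 2-point DFT: [1, 3]
Zero-padded 5-point DFT provides frequency interpolation.

DFT_5([x, 0, ...]) = [1, 1.6910+0.9511i, 2.8090+0.5878i, 2.8090-0.5878i, 1.6910-0.9511i]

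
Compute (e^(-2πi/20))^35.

Since ω_20^20 = 1, powers reduce modulo 20.
35 mod 20 = 15
So ω_20^35 = ω_20^15 = e^(-2πi·15/20)

ω_20^35 = ω_20^15 = 1i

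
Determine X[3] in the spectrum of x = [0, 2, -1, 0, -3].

X[3] = Σ(n=0 to 4) x[n] · ω_5^(3n) where ω_5 = e^(-2πi/5)
= (0)·ω_5^0 + (2)·ω_5^3 + (-1)·ω_5^6 + (0)·ω_5^9 + (-3)·ω_5^12

X[3] = 0.5000+3.8900i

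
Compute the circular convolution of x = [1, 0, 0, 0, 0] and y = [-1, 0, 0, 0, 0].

(x ⊛ y)[n] = Σ(m=0 to 4) x[m] · y[(n-m) mod 5]

Computing each output sample:
(x ⊛ y)[0] = -1
(x ⊛ y)[1] = 0
(x ⊛ y)[2] = 0
(x ⊛ y)[3] = 0
(x ⊛ y)[4] = 0

x ⊛ y = [-1, 0, 0, 0, 0]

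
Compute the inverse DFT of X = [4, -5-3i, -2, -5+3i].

x[n] = (1/4) Σ(k=0 to 3) X[k] · e^(2πikn/4)

Computing each x[n]:
x[0] = -2
x[1] = 3
x[2] = 3
x[3] = 0

x = [-2, 3, 3, 0]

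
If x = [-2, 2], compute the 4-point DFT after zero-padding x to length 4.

Original 2-point DFT: [0, -4]
Zero-padded 4-point DFT provides frequency interpolation.

DFT_4([x, 0, ...]) = [0, -2-2i, -4, -2+2i]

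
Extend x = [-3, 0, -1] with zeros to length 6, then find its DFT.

Original 3-point DFT: [-4, -2.5000-0.8660i, -2.5000+0.8660i]
Zero-padded 6-point DFT provides frequency interpolation.

DFT_6([x, 0, ...]) = [-4, -2.5000+0.8660i, -2.5000-0.8660i, -4, -2.5000+0.8660i, -2.5000-0.8660i]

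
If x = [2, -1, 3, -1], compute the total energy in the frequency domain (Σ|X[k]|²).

Parseval: Σ|x[n]|² = (1/N)Σ|X[k]|², so Σ|X[k]|² = N·Σ|x[n]|² = 4·15.0000

Σ|X[k]|² = N·Σ|x[n]|² = 4·15.0000 = 60.0000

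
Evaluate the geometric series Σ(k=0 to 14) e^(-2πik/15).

Sum of all nth roots of unity equals 0 for n > 1 (geometric series with r ≠ 1).

0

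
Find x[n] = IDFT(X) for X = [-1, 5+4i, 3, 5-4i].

x[n] = (1/4) Σ(k=0 to 3) X[k] · e^(2πikn/4)

Computing each x[n]:
x[0] = 3
x[1] = -3
x[2] = -2
x[3] = 1

x = [3, -3, -2, 1]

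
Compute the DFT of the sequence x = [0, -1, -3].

X[k] = Σ(n=0 to 2) x[n] · ω_3^(nk)
where ω_3 = e^(-2πi/3)

Computing each X[k]:
X[0] = -4
X[1] = 2.0000-1.7321i
X[2] = 2.0000+1.7321i

X = [-4, 2.0000-1.7321i, 2.0000+1.7321i]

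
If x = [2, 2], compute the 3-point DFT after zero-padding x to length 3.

Original 2-point DFT: [4, 0]
Zero-padded 3-point DFT provides frequency interpolation.

DFT_3([x, 0, ...]) = [4, 1.0000-1.7321i, 1.0000+1.7321i]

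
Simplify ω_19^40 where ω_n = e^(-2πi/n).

Since ω_19^19 = 1, powers reduce modulo 19.
40 mod 19 = 2
So ω_19^40 = ω_19^2 = e^(-2πi·2/19)

ω_19^40 = ω_19^2 = 0.7891-0.6142i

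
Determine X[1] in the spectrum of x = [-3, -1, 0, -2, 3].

X[1] = Σ(n=0 to 4) x[n] · ω_5^(1n) where ω_5 = e^(-2πi/5)
= (-3)·ω_5^0 + (-1)·ω_5^1 + (0)·ω_5^2 + (-2)·ω_5^3 + (3)·ω_5^4

X[1] = -0.7639+2.6287i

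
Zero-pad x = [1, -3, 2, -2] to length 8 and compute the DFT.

Original 4-point DFT: [-2, -1+1i, 8, -1-1i]
Zero-padded 8-point DFT provides frequency interpolation.

DFT_8([x, 0, ...]) = [-2, 0.2929+1.5355i, -1+1i, 1.7071+5.5355i, 8, 1.7071-5.5355i, -1-1i, 0.2929-1.5355i]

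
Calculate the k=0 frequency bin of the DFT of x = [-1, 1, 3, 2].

X[0] = Σ(n=0 to 3) x[n] · ω_4^0 = Σ x[n]
= (-1) + (1) + (3) + (2)

X[0] = 5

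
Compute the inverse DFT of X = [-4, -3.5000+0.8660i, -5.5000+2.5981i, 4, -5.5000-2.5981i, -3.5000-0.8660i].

x[n] = (1/6) Σ(k=0 to 5) X[k] · e^(2πikn/6)

Computing each x[n]:
x[0] = -3
x[1] = -2
x[2] = 2
x[3] = -2
x[4] = 1
x[5] = 0

x = [-3, -2, 2, -2, 1, 0]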